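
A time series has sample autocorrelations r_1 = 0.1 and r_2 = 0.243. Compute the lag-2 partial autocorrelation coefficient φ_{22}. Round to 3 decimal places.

φ_{22} = (r_2 − r_1²) / (1 − r_1²)
r_1² = (0.1)² = 0.01
Numerator = 0.243 − 0.0100 = 0.2330; denominator = 1 − 0.0100 = 0.9900
φ_{22} = 0.2330 / 0.9900 = 0.235

0.235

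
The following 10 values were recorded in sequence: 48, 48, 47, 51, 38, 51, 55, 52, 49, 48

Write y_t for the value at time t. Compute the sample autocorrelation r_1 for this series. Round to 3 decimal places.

Mean ȳ = (48 + 48 + 47 + 51 + 38 + 51 + 55 + 52 + 49 + 48)/10 = 48.7000
Numerator Σ_{t=1}^{9}(y_t−ȳ)(y_{t+1}−ȳ) = -15.3900
Denominator Σ(y_t−ȳ)² = 180.1000
r_1 = -15.3900 / 180.1000 = -0.085

-0.085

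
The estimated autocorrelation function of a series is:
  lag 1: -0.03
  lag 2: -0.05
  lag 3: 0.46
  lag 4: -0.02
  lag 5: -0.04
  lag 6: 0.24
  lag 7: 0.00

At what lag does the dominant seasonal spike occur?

The largest autocorrelation is r_3 = 0.46, with a weaker echo at lag 6 (0.24); the remaining lags stay at or below 0.00.
The dominant spike at lag 3 indicates a seasonal period of 3.

3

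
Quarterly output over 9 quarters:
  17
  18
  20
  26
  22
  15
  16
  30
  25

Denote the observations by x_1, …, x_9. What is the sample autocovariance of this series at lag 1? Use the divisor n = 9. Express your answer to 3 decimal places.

3.333

Mean x̄ = (17 + 18 + 20 + 26 + 22 + 15 + 16 + 30 + 25)/9 = 21.0000
Σ_{t=1}^{8}(x_t−x̄)(x_{t+1}−x̄) = 30.0000
γ_1 = 30.0000 / 9 = 3.333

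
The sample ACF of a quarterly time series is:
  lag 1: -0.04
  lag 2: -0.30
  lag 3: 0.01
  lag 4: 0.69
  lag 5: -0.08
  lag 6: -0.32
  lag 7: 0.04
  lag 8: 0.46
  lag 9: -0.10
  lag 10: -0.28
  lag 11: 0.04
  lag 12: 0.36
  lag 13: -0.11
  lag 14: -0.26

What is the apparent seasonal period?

4

The largest autocorrelation is r_4 = 0.69, with weaker echoes at lags 8 (0.46) and 12 (0.36); the remaining lags stay at or below 0.04.
The dominant spike at lag 4 indicates a seasonal period of 4.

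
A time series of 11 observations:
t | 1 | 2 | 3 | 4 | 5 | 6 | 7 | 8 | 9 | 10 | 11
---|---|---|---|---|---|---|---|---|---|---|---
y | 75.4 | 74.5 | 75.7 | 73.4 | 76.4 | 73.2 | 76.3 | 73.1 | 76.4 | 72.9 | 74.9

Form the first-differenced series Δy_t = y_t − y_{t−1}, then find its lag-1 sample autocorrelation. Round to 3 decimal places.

First differences Δy: -0.9, 1.2, -2.3, 3.0, -3.2, 3.1, -3.2, 3.3, -3.5, 2.0
Mean of differences = -0.0500
Numerator Σ(Δy_t−Δȳ)(Δy_{t+1}−Δȳ) = -69.3725
Denominator Σ(Δy_t−Δȳ)² = 73.7450
r_1(Δy) = -69.3725 / 73.7450 = -0.941

-0.941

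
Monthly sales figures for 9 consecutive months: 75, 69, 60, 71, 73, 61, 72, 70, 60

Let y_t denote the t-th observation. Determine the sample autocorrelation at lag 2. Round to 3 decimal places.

-0.500

Mean ȳ = (75 + 69 + 60 + 71 + 73 + 61 + 72 + 70 + 60)/9 = 67.8889
Σ(y_t−ȳ)(y_{t+2}−ȳ) = (-56.0988) + (3.4568) + (-40.3210) + (-21.4321) + (21.0123) + (-14.5432) + (-32.4321) = -140.3580
Denominator Σ(y_t−ȳ)² = 280.8889
r_2 = -140.3580 / 280.8889 = -0.500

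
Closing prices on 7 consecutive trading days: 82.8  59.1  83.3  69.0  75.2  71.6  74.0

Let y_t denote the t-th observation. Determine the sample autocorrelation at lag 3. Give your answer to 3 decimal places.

Mean ȳ = (82.8 + 59.1 + 83.3 + 69.0 + 75.2 + 71.6 + 74.0)/7 = 73.5714
Deviations from mean: 9.2286, -14.4714, 9.7286, -4.5714, 1.6286, -1.9714, 0.4286
Σ(y_t−ȳ)(y_{t+3}−ȳ) = (-42.1878) + (-23.5678) + (-19.1792) + (-1.9592) = -86.8939
Denominator Σ(y_t−ȳ)² = 416.8543
r_3 = -86.8939 / 416.8543 = -0.208

-0.208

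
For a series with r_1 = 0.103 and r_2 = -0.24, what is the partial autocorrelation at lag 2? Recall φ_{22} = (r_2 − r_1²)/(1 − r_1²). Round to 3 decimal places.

φ_{22} = (r_2 − r_1²) / (1 − r_1²)
r_1² = (0.103)² = 0.010609
Numerator = -0.24 − 0.0106 = -0.2506; denominator = 1 − 0.0106 = 0.9894
φ_{22} = -0.2506 / 0.9894 = -0.253

-0.253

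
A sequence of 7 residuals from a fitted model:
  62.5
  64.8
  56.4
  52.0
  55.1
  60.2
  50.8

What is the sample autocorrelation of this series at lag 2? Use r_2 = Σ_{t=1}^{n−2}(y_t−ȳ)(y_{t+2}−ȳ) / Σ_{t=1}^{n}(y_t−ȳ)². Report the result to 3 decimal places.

Mean ȳ = (62.5 + 64.8 + 56.4 + 52.0 + 55.1 + 60.2 + 50.8)/7 = 57.4000
Σ(y_t−ȳ)(y_{t+2}−ȳ) = (-5.1000) + (-39.9600) + (2.3000) + (-15.1200) + (15.1800) = -42.7000
Denominator Σ(y_t−ȳ)² = 167.6200
r_2 = -42.7000 / 167.6200 = -0.255

-0.255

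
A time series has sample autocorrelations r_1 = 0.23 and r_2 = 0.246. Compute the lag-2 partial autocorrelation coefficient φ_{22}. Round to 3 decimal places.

φ_{22} = (r_2 − r_1²) / (1 − r_1²)
r_1² = (0.23)² = 0.0529
Numerator = 0.246 − 0.0529 = 0.1931; denominator = 1 − 0.0529 = 0.9471
φ_{22} = 0.1931 / 0.9471 = 0.204

0.204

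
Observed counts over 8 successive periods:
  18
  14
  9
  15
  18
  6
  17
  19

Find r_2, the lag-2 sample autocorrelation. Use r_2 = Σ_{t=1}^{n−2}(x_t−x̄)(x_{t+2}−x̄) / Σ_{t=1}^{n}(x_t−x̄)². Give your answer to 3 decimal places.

Mean x̄ = (18 + 14 + 9 + 15 + 18 + 6 + 17 + 19)/8 = 14.5000
Deviations from mean: 3.5000, -0.5000, -5.5000, 0.5000, 3.5000, -8.5000, 2.5000, 4.5000
Σ(x_t−x̄)(x_{t+2}−x̄) = (-19.2500) + (-0.2500) + (-19.2500) + (-4.2500) + (8.7500) + (-38.2500) = -72.5000
Denominator Σ(x_t−x̄)² = 154.0000
r_2 = -72.5000 / 154.0000 = -0.471

-0.471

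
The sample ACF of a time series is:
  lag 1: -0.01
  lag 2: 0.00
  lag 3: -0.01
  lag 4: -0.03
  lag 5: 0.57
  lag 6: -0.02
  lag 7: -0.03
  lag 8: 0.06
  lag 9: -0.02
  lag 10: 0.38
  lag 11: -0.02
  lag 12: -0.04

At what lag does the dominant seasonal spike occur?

The largest autocorrelation is r_5 = 0.57, with a weaker echo at lag 10 (0.38); the remaining lags stay at or below 0.06.
The dominant spike at lag 5 indicates a seasonal period of 5.

5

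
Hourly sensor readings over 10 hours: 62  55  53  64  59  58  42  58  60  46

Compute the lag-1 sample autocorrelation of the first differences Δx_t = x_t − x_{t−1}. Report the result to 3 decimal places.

First differences Δx: -7, -2, 11, -5, -1, -16, 16, 2, -14
Mean of differences = -1.7778
Numerator Σ(Δx_t−Δx̄)(Δx_{t+1}−Δx̄) = -288.2716
Denominator Σ(Δx_t−Δx̄)² = 883.5556
r_1(Δx) = -288.2716 / 883.5556 = -0.326

-0.326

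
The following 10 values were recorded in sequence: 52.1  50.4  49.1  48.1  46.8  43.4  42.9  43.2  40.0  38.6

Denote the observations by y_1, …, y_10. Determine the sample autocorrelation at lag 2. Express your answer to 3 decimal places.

0.367

Mean ȳ = (52.1 + 50.4 + 49.1 + 48.1 + 46.8 + 43.4 + 42.9 + 43.2 + 40.0 + 38.6)/10 = 45.4600
Numerator Σ_{t=1}^{8}(y_t−ȳ)(y_{t+2}−ȳ) = 67.3568
Denominator Σ(y_t−ȳ)² = 183.2840
r_2 = 67.3568 / 183.2840 = 0.367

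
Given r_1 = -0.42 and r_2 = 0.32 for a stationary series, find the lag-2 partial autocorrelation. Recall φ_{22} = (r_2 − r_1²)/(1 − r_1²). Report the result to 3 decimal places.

0.174

φ_{22} = (r_2 − r_1²) / (1 − r_1²)
r_1² = (-0.42)² = 0.1764
Numerator = 0.32 − 0.1764 = 0.1436; denominator = 1 − 0.1764 = 0.8236
φ_{22} = 0.1436 / 0.8236 = 0.174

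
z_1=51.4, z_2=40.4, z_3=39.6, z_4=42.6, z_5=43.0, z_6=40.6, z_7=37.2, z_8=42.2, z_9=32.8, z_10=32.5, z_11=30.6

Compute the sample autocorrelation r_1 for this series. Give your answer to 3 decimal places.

Mean z̄ = (51.4 + 40.4 + 39.6 + 42.6 + 43.0 + 40.6 + 37.2 + 42.2 + 32.8 + 32.5 + 30.6)/11 = 39.3545
Numerator Σ_{t=1}^{10}(z_t−z̄)(z_{t+1}−z̄) = 107.4898
Denominator Σ(z_t−z̄)² = 350.9473
r_1 = 107.4898 / 350.9473 = 0.306

0.306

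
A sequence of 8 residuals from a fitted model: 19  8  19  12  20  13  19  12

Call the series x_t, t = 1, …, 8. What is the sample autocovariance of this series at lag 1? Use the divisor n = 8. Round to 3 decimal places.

-14.164

Mean x̄ = (19 + 8 + 19 + 12 + 20 + 13 + 19 + 12)/8 = 15.2500
Deviations: 3.7500, -7.2500, 3.7500, -3.2500, 4.7500, -2.2500, 3.7500, -3.2500
Σ_{t=1}^{7}(x_t−x̄)(x_{t+1}−x̄) = -113.3125
γ_1 = -113.3125 / 8 = -14.164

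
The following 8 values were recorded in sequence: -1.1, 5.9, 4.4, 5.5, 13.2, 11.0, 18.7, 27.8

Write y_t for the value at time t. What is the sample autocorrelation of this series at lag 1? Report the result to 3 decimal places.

0.416

Mean ȳ = (-1.1 + 5.9 + 4.4 + 5.5 + 13.2 + 11.0 + 18.7 + 27.8)/8 = 10.6750
Deviations from mean: -11.7750, -4.7750, -6.2750, -5.1750, 2.5250, 0.3250, 8.0250, 17.1250
Numerator Σ_{t=1}^{7}(y_t−ȳ)(y_{t+1}−ȳ) = 246.4519
Denominator Σ(y_t−ȳ)² = 591.7550
r_1 = 246.4519 / 591.7550 = 0.416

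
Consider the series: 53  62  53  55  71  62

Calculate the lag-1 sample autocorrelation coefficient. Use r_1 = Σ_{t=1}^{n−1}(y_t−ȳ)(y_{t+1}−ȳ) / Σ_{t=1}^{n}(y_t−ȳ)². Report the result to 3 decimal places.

-0.103

Mean ȳ = (53 + 62 + 53 + 55 + 71 + 62)/6 = 59.3333
Deviations from mean: -6.3333, 2.6667, -6.3333, -4.3333, 11.6667, 2.6667
Numerator Σ_{t=1}^{5}(y_t−ȳ)(y_{t+1}−ȳ) = -25.7778
Denominator Σ(y_t−ȳ)² = 249.3333
r_1 = -25.7778 / 249.3333 = -0.103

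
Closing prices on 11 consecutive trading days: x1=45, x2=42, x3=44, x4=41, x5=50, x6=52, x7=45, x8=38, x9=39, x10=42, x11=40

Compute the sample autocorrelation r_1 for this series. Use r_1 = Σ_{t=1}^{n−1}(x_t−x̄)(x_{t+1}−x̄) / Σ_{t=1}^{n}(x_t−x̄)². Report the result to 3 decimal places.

0.395

Mean x̄ = (45 + 42 + 44 + 41 + 50 + 52 + 45 + 38 + 39 + 42 + 40)/11 = 43.4545
Numerator Σ_{t=1}^{10}(x_t−x̄)(x_{t+1}−x̄) = 76.0661
Denominator Σ(x_t−x̄)² = 192.7273
r_1 = 76.0661 / 192.7273 = 0.395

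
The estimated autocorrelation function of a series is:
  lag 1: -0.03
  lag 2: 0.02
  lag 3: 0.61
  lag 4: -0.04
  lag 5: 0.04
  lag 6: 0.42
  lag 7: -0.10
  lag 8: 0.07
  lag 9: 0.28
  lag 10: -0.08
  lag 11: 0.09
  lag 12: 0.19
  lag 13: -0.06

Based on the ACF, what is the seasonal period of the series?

3

The largest autocorrelation is r_3 = 0.61, with weaker echoes at lags 6 (0.42), 9 (0.28) and 12 (0.19); the remaining lags stay at or below 0.09.
The dominant spike at lag 3 indicates a seasonal period of 3.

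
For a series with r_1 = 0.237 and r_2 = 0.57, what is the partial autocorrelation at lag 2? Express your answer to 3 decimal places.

φ_{22} = (r_2 − r_1²) / (1 − r_1²)
r_1² = (0.237)² = 0.056169
Numerator = 0.57 − 0.0562 = 0.5138; denominator = 1 − 0.0562 = 0.9438
φ_{22} = 0.5138 / 0.9438 = 0.544

0.544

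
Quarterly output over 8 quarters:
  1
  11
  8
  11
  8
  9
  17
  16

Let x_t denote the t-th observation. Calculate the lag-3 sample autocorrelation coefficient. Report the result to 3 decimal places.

-0.079

Mean x̄ = (1 + 11 + 8 + 11 + 8 + 9 + 17 + 16)/8 = 10.1250
Deviations from mean: -9.1250, 0.8750, -2.1250, 0.8750, -2.1250, -1.1250, 6.8750, 5.8750
Σ(x_t−x̄)(x_{t+3}−x̄) = (-7.9844) + (-1.8594) + (2.3906) + (6.0156) + (-12.4844) = -13.9219
Denominator Σ(x_t−x̄)² = 176.8750
r_3 = -13.9219 / 176.8750 = -0.079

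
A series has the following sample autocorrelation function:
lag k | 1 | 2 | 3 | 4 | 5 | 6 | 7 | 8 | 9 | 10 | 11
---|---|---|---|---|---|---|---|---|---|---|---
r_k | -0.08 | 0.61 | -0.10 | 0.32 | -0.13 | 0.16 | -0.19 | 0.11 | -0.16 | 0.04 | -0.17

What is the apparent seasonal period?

2

The largest autocorrelation is r_2 = 0.61, with weaker echoes at lags 4 (0.32) and 6 (0.16); the remaining lags stay at or below 0.11.
The dominant spike at lag 2 indicates a seasonal period of 2.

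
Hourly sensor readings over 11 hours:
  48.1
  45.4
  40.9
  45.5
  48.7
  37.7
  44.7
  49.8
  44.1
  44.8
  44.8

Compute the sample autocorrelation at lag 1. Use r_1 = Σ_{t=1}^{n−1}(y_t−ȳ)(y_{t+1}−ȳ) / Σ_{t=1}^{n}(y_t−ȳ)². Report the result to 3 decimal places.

Mean ȳ = (48.1 + 45.4 + 40.9 + 45.5 + 48.7 + 37.7 + 44.7 + 49.8 + 44.1 + 44.8 + 44.8)/11 = 44.9545
Numerator Σ_{t=1}^{10}(y_t−ȳ)(y_{t+1}−ȳ) = -31.1166
Denominator Σ(y_t−ȳ)² = 117.8073
r_1 = -31.1166 / 117.8073 = -0.264

-0.264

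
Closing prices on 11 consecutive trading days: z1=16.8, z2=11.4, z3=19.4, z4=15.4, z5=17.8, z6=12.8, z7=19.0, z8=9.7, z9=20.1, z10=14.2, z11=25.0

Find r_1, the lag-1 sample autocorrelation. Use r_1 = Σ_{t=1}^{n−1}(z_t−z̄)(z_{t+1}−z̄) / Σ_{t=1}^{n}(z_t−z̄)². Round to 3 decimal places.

-0.537

Mean z̄ = (16.8 + 11.4 + 19.4 + 15.4 + 17.8 + 12.8 + 19.0 + 9.7 + 20.1 + 14.2 + 25.0)/11 = 16.5091
Numerator Σ_{t=1}^{10}(z_t−z̄)(z_{t+1}−z̄) = -104.2310
Denominator Σ(z_t−z̄)² = 194.0891
r_1 = -104.2310 / 194.0891 = -0.537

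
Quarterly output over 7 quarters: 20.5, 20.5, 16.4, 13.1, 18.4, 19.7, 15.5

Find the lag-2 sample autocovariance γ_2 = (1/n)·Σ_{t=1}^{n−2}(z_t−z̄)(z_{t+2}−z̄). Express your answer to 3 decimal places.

Mean z̄ = (20.5 + 20.5 + 16.4 + 13.1 + 18.4 + 19.7 + 15.5)/7 = 17.7286
Σ_{t=1}^{5}(z_t−z̄)(z_{t+2}−z̄) = -28.0231
γ_2 = -28.0231 / 7 = -4.003

-4.003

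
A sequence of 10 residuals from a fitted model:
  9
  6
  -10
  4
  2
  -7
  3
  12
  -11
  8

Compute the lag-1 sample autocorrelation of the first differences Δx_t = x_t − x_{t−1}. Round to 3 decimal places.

-0.515

First differences Δx: -3, -16, 14, -2, -9, 10, 9, -23, 19
Mean of differences = -0.1111
Numerator Σ(Δx_t−Δx̄)(Δx_{t+1}−Δx̄) = -831.9012
Denominator Σ(Δx_t−Δx̄)² = 1616.8889
r_1(Δx) = -831.9012 / 1616.8889 = -0.515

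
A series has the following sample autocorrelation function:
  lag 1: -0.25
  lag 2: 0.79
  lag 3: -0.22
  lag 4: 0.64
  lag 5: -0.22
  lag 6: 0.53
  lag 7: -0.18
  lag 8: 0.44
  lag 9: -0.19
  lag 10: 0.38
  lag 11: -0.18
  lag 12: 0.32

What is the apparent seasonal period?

2

The largest autocorrelation is r_2 = 0.79, with weaker echoes at lags 4 (0.64), 6 (0.53), 8 (0.44), 10 (0.38) and 12 (0.32); the remaining lags stay at or below -0.18.
The dominant spike at lag 2 indicates a seasonal period of 2.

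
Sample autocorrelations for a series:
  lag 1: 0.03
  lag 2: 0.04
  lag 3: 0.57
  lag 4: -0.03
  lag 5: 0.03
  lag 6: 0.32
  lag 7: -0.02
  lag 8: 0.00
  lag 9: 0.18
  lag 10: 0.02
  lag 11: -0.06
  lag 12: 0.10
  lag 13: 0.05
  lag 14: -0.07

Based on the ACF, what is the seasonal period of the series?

The largest autocorrelation is r_3 = 0.57, with weaker echoes at lags 6 (0.32) and 9 (0.18); the remaining lags stay at or below 0.10.
The dominant spike at lag 3 indicates a seasonal period of 3.

3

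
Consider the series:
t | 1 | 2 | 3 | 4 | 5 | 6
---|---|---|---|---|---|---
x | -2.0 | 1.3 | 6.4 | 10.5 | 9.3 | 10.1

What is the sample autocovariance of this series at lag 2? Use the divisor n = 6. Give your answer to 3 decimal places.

-0.710

Mean x̄ = (-2.0 + 1.3 + 6.4 + 10.5 + 9.3 + 10.1)/6 = 5.9333
Deviations: -7.9333, -4.6333, 0.4667, 4.5667, 3.3667, 4.1667
Σ_{t=1}^{4}(x_t−x̄)(x_{t+2}−x̄) = -4.2622
γ_2 = -4.2622 / 6 = -0.710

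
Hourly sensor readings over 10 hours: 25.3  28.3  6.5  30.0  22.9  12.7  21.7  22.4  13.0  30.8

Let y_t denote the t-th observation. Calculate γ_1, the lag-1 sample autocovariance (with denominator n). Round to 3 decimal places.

Mean ȳ = (25.3 + 28.3 + 6.5 + 30.0 + 22.9 + 12.7 + 21.7 + 22.4 + 13.0 + 30.8)/10 = 21.3600
Σ_{t=1}^{9}(y_t−ȳ)(y_{t+1}−ȳ) = -294.4096
γ_1 = -294.4096 / 10 = -29.441

-29.441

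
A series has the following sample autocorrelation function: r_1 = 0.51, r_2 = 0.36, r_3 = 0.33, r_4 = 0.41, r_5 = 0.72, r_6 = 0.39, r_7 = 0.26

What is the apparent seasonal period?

5

The largest autocorrelation is r_5 = 0.72; the remaining lags stay at or below 0.51. The elevated value at lag 1 (0.51), dropping to 0.36 at lag 2, reflects decaying short-term dependence rather than seasonality.
The dominant spike at lag 5 indicates a seasonal period of 5.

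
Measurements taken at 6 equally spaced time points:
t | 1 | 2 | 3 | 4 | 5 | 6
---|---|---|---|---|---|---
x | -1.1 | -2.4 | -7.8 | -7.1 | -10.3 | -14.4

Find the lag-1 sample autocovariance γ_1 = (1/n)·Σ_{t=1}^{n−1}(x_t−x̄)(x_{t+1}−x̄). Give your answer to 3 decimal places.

8.055

Mean x̄ = (-1.1 − 2.4 − 7.8 − 7.1 − 10.3 − 14.4)/6 = -7.1833
Deviations: 6.0833, 4.7833, -0.6167, 0.0833, -3.1167, -7.2167
Σ_{t=1}^{5}(x_t−x̄)(x_{t+1}−x̄) = 48.3297
γ_1 = 48.3297 / 6 = 8.055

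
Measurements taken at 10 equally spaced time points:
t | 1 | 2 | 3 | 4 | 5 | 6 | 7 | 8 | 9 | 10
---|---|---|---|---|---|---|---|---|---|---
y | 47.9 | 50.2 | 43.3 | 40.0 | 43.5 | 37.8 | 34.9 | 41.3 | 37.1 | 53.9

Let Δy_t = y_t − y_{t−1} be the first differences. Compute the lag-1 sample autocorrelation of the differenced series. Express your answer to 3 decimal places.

-0.255

First differences Δy: 2.3, -6.9, -3.3, 3.5, -5.7, -2.9, 6.4, -4.2, 16.8
Mean of differences = 0.6667
Numerator Σ(Δy_t−Δȳ)(Δy_{t+1}−Δȳ) = -115.7811
Denominator Σ(Δy_t−Δȳ)² = 453.7800
r_1(Δy) = -115.7811 / 453.7800 = -0.255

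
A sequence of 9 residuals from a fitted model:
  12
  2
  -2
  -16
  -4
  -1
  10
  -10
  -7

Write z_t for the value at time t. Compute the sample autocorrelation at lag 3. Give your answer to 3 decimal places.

Mean z̄ = (12 + 2 − 2 − 16 − 4 − 1 + 10 − 10 − 7)/9 = -1.7778
Σ(z_t−z̄)(z_{t+3}−z̄) = (-195.9506) + (-8.3951) + (-0.1728) + (-167.5062) + (18.2716) + (-4.0617) = -357.8148
Denominator Σ(z_t−z̄)² = 645.5556
r_3 = -357.8148 / 645.5556 = -0.554

-0.554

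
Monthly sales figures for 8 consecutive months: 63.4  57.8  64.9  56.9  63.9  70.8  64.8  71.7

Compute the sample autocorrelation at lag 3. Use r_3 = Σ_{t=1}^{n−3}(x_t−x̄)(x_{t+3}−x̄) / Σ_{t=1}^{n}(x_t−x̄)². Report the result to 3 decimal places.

0.032

Mean x̄ = (63.4 + 57.8 + 64.9 + 56.9 + 63.9 + 70.8 + 64.8 + 71.7)/8 = 64.2750
Deviations from mean: -0.8750, -6.4750, 0.6250, -7.3750, -0.3750, 6.5250, 0.5250, 7.4250
Numerator Σ_{t=1}^{5}(x_t−x̄)(x_{t+3}−x̄) = 6.3031
Denominator Σ(x_t−x̄)² = 195.5950
r_3 = 6.3031 / 195.5950 = 0.032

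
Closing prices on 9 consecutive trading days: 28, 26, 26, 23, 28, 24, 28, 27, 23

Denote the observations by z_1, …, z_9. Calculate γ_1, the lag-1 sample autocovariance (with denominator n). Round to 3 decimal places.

Mean z̄ = (28 + 26 + 26 + 23 + 28 + 24 + 28 + 27 + 23)/9 = 25.8889
Σ_{t=1}^{8}(z_t−z̄)(z_{t+1}−z̄) = -15.0123
γ_1 = -15.0123 / 9 = -1.668

-1.668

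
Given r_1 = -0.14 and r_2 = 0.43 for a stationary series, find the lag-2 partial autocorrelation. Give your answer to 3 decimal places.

0.419

φ_{22} = (r_2 − r_1²) / (1 − r_1²)
r_1² = (-0.14)² = 0.0196
Numerator = 0.43 − 0.0196 = 0.4104; denominator = 1 − 0.0196 = 0.9804
φ_{22} = 0.4104 / 0.9804 = 0.419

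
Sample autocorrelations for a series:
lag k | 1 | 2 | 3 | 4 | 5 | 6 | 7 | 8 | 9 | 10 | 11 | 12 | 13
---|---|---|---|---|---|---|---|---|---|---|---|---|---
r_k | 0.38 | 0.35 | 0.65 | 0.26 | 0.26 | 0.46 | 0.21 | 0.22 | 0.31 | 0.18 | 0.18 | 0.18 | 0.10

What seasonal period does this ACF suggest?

3

The largest autocorrelation is r_3 = 0.65, with a weaker echo at lag 6 (0.46); the remaining lags stay at or below 0.38. The elevated value at lag 1 (0.38), dropping to 0.35 at lag 2, reflects decaying short-term dependence rather than seasonality.
The dominant spike at lag 3 indicates a seasonal period of 3.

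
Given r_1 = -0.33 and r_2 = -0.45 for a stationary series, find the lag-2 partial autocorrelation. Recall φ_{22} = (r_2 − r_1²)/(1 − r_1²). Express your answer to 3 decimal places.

-0.627

φ_{22} = (r_2 − r_1²) / (1 − r_1²)
r_1² = (-0.33)² = 0.1089
Numerator = -0.45 − 0.1089 = -0.5589; denominator = 1 − 0.1089 = 0.8911
φ_{22} = -0.5589 / 0.8911 = -0.627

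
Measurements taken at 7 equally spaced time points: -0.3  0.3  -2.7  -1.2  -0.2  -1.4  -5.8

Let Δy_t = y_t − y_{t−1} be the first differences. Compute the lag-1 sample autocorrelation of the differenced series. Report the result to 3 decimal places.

First differences Δy: 0.6, -3.0, 1.5, 1.0, -1.2, -4.4
Mean of differences = -0.9167
Numerator Σ(Δy_t−Δȳ)(Δy_{t+1}−Δȳ) = -3.1186
Denominator Σ(Δy_t−Δȳ)² = 28.3683
r_1(Δy) = -3.1186 / 28.3683 = -0.110

-0.110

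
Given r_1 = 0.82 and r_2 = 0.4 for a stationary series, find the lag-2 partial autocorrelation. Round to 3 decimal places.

φ_{22} = (r_2 − r_1²) / (1 − r_1²)
r_1² = (0.82)² = 0.6724
Numerator = 0.4 − 0.6724 = -0.2724; denominator = 1 − 0.6724 = 0.3276
φ_{22} = -0.2724 / 0.3276 = -0.832

-0.832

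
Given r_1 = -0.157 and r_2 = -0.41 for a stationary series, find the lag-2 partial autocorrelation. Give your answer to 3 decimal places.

φ_{22} = (r_2 − r_1²) / (1 − r_1²)
r_1² = (-0.157)² = 0.024649
Numerator = -0.41 − 0.0246 = -0.4346; denominator = 1 − 0.0246 = 0.9754
φ_{22} = -0.4346 / 0.9754 = -0.446

-0.446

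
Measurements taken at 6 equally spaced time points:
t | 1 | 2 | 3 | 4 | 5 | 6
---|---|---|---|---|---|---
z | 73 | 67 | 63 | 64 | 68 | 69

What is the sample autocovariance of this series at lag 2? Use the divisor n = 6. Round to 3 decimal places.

Mean z̄ = (73 + 67 + 63 + 64 + 68 + 69)/6 = 67.3333
Deviations: 5.6667, -0.3333, -4.3333, -3.3333, 0.6667, 1.6667
Σ_{t=1}^{4}(z_t−z̄)(z_{t+2}−z̄) = -31.8889
γ_2 = -31.8889 / 6 = -5.315

-5.315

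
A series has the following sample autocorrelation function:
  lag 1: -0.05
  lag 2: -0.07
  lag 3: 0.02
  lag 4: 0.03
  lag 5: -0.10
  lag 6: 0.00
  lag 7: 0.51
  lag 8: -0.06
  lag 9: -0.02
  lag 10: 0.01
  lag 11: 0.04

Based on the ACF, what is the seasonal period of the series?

The largest autocorrelation is r_7 = 0.51; the remaining lags stay at or below 0.04.
The dominant spike at lag 7 indicates a seasonal period of 7.

7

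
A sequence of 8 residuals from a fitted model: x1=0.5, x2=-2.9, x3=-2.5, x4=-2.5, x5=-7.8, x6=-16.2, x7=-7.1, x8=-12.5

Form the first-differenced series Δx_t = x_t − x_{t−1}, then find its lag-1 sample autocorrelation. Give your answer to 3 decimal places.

-0.473

First differences Δx: -3.4, 0.4, 0.0, -5.3, -8.4, 9.1, -5.4
Mean of differences = -1.8571
Numerator Σ(Δx_t−Δx̄)(Δx_{t+1}−Δx̄) = -93.6690
Denominator Σ(Δx_t−Δx̄)² = 198.1971
r_1(Δx) = -93.6690 / 198.1971 = -0.473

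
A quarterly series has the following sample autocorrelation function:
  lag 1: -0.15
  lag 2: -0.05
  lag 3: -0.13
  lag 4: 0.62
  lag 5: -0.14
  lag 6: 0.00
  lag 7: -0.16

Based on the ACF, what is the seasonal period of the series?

4

The largest autocorrelation is r_4 = 0.62; the remaining lags stay at or below 0.00.
The dominant spike at lag 4 indicates a seasonal period of 4.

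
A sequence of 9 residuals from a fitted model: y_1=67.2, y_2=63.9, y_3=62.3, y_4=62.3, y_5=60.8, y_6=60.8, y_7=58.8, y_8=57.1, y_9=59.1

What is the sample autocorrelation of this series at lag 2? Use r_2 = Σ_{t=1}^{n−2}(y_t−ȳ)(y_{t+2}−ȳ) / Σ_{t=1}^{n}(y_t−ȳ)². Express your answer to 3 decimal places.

Mean ȳ = (67.2 + 63.9 + 62.3 + 62.3 + 60.8 + 60.8 + 58.8 + 57.1 + 59.1)/9 = 61.3667
Numerator Σ_{t=1}^{7}(y_t−ȳ)(y_{t+2}−ȳ) = 16.4411
Denominator Σ(y_t−ȳ)² = 72.7600
r_2 = 16.4411 / 72.7600 = 0.226

0.226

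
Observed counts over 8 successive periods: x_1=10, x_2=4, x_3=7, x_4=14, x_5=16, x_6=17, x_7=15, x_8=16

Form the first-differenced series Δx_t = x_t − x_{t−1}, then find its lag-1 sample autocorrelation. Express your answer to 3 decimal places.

First differences Δx: -6, 3, 7, 2, 1, -2, 1
Mean of differences = 0.8571
Numerator Σ(Δx_t−Δx̄)(Δx_{t+1}−Δx̄) = 4.8367
Denominator Σ(Δx_t−Δx̄)² = 98.8571
r_1(Δx) = 4.8367 / 98.8571 = 0.049

0.049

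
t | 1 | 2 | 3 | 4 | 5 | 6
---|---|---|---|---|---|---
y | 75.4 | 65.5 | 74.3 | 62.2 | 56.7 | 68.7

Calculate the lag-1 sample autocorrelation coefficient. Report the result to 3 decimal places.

-0.099

Mean ȳ = (75.4 + 65.5 + 74.3 + 62.2 + 56.7 + 68.7)/6 = 67.1333
Σ(y_t−ȳ)(y_{t+1}−ȳ) = (-13.5022) + (-11.7056) + (-35.3556) + (51.4711) + (-16.3456) = -25.4378
Denominator Σ(y_t−ȳ)² = 258.0133
r_1 = -25.4378 / 258.0133 = -0.099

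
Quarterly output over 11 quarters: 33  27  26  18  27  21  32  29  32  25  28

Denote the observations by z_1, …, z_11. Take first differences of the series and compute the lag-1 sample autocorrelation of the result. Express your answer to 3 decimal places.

-0.638

First differences Δz: -6, -1, -8, 9, -6, 11, -3, 3, -7, 3
Mean of differences = -0.5000
Numerator Σ(Δz_t−Δz̄)(Δz_{t+1}−Δz̄) = -263.2500
Denominator Σ(Δz_t−Δz̄)² = 412.5000
r_1(Δz) = -263.2500 / 412.5000 = -0.638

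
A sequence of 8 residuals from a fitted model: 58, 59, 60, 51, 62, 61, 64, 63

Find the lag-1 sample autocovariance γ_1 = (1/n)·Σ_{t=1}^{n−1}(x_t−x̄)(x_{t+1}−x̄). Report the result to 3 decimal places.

0.148

Mean x̄ = (58 + 59 + 60 + 51 + 62 + 61 + 64 + 63)/8 = 59.7500
Σ_{t=1}^{7}(x_t−x̄)(x_{t+1}−x̄) = 1.1875
γ_1 = 1.1875 / 8 = 0.148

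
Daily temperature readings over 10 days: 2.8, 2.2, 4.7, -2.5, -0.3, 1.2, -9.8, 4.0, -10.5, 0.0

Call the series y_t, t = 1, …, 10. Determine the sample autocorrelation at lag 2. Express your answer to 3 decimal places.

0.427

Mean ȳ = (2.8 + 2.2 + 4.7 − 2.5 − 0.3 + 1.2 − 9.8 + 4.0 − 10.5 + 0.0)/10 = -0.8200
Numerator Σ_{t=1}^{8}(y_t−ȳ)(y_{t+2}−ȳ) = 110.3312
Denominator Σ(y_t−ȳ)² = 258.1160
r_2 = 110.3312 / 258.1160 = 0.427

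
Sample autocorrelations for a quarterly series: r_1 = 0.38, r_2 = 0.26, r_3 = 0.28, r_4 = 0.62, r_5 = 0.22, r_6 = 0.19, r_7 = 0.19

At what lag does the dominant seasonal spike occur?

The largest autocorrelation is r_4 = 0.62; the remaining lags stay at or below 0.38. The elevated value at lag 1 (0.38), dropping to 0.26 at lag 2, reflects decaying short-term dependence rather than seasonality.
The dominant spike at lag 4 indicates a seasonal period of 4.

4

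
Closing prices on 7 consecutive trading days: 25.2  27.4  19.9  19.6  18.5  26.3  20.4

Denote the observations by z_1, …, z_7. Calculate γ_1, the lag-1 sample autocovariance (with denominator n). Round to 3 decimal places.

Mean z̄ = (25.2 + 27.4 + 19.9 + 19.6 + 18.5 + 26.3 + 20.4)/7 = 22.4714
Deviations: 2.7286, 4.9286, -2.5714, -2.8714, -3.9714, 3.8286, -2.0714
Σ_{t=1}^{6}(z_t−z̄)(z_{t+1}−z̄) = -3.5737
γ_1 = -3.5737 / 7 = -0.511

-0.511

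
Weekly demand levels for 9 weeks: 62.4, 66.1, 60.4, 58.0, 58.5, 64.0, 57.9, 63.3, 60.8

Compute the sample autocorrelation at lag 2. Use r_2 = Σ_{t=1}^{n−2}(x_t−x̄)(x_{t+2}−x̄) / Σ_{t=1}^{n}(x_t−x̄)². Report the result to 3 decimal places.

Mean x̄ = (62.4 + 66.1 + 60.4 + 58.0 + 58.5 + 64.0 + 57.9 + 63.3 + 60.8)/9 = 61.2667
Numerator Σ_{t=1}^{7}(x_t−x̄)(x_{t+2}−x̄) = -6.8589
Denominator Σ(x_t−x̄)² = 66.8800
r_2 = -6.8589 / 66.8800 = -0.103

-0.103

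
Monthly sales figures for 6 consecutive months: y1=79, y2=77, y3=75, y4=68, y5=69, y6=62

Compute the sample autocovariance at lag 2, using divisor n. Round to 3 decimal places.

5.241

Mean ȳ = (79 + 77 + 75 + 68 + 69 + 62)/6 = 71.6667
Deviations: 7.3333, 5.3333, 3.3333, -3.6667, -2.6667, -9.6667
Σ_{t=1}^{4}(y_t−ȳ)(y_{t+2}−ȳ) = 31.4444
γ_2 = 31.4444 / 6 = 5.241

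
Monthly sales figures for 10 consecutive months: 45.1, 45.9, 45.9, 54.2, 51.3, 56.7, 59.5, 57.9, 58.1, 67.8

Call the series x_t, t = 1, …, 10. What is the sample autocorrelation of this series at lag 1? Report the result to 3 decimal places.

0.498

Mean x̄ = (45.1 + 45.9 + 45.9 + 54.2 + 51.3 + 56.7 + 59.5 + 57.9 + 58.1 + 67.8)/10 = 54.2400
Numerator Σ_{t=1}^{9}(x_t−x̄)(x_{t+1}−x̄) = 237.6624
Denominator Σ(x_t−x̄)² = 477.1840
r_1 = 237.6624 / 477.1840 = 0.498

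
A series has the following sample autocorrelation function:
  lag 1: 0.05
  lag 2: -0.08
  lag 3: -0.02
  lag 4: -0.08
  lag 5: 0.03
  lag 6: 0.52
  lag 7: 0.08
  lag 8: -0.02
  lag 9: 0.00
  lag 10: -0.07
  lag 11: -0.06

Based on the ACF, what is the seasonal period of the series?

6

The largest autocorrelation is r_6 = 0.52; the remaining lags stay at or below 0.08.
The dominant spike at lag 6 indicates a seasonal period of 6.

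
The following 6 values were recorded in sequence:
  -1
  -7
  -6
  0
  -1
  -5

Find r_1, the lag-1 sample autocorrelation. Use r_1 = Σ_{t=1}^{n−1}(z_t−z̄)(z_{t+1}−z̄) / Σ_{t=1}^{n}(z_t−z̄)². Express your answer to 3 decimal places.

-0.083

Mean z̄ = (-1 − 7 − 6 + 0 − 1 − 5)/6 = -3.3333
Deviations from mean: 2.3333, -3.6667, -2.6667, 3.3333, 2.3333, -1.6667
Σ(z_t−z̄)(z_{t+1}−z̄) = (-8.5556) + (9.7778) + (-8.8889) + (7.7778) + (-3.8889) = -3.7778
Denominator Σ(z_t−z̄)² = 45.3333
r_1 = -3.7778 / 45.3333 = -0.083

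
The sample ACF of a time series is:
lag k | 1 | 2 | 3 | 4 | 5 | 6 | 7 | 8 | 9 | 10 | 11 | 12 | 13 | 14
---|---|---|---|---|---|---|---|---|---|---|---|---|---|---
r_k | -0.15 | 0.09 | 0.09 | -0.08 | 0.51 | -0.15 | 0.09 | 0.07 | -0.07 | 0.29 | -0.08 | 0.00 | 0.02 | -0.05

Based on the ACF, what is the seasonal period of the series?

The largest autocorrelation is r_5 = 0.51, with a weaker echo at lag 10 (0.29); the remaining lags stay at or below 0.09.
The dominant spike at lag 5 indicates a seasonal period of 5.

5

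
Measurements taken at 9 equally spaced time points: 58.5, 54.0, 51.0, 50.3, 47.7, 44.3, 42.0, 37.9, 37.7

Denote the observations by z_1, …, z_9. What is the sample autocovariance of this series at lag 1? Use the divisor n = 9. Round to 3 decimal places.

29.536

Mean z̄ = (58.5 + 54.0 + 51.0 + 50.3 + 47.7 + 44.3 + 42.0 + 37.9 + 37.7)/9 = 47.0444
Σ_{t=1}^{8}(z_t−z̄)(z_{t+1}−z̄) = 265.8280
γ_1 = 265.8280 / 9 = 29.536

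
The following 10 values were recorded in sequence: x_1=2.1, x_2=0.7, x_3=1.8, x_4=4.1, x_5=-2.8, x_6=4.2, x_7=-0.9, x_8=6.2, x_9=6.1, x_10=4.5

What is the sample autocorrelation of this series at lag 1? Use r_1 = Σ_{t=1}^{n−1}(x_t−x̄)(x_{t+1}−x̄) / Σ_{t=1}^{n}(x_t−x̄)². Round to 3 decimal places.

Mean x̄ = (2.1 + 0.7 + 1.8 + 4.1 − 2.8 + 4.2 − 0.9 + 6.2 + 6.1 + 4.5)/10 = 2.6000
Numerator Σ_{t=1}^{9}(x_t−x̄)(x_{t+1}−x̄) = -14.4200
Denominator Σ(x_t−x̄)² = 79.5400
r_1 = -14.4200 / 79.5400 = -0.181

-0.181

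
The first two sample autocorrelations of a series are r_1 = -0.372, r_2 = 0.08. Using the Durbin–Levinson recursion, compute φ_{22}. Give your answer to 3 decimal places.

φ_{22} = (r_2 − r_1²) / (1 − r_1²)
r_1² = (-0.372)² = 0.138384
Numerator = 0.08 − 0.1384 = -0.0584; denominator = 1 − 0.1384 = 0.8616
φ_{22} = -0.0584 / 0.8616 = -0.068

-0.068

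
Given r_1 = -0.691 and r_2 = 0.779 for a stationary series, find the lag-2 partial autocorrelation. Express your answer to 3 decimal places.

0.577

φ_{22} = (r_2 − r_1²) / (1 − r_1²)
r_1² = (-0.691)² = 0.477481
Numerator = 0.779 − 0.4775 = 0.3015; denominator = 1 − 0.4775 = 0.5225
φ_{22} = 0.3015 / 0.5225 = 0.577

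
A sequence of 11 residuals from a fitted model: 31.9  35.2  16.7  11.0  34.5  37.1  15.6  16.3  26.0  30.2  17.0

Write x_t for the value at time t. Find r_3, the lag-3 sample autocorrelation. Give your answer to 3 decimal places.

Mean x̄ = (31.9 + 35.2 + 16.7 + 11.0 + 34.5 + 37.1 + 15.6 + 16.3 + 26.0 + 30.2 + 17.0)/11 = 24.6818
Numerator Σ_{t=1}^{8}(x_t−x̄)(x_{t+3}−x̄) = -22.0046
Denominator Σ(x_t−x̄)² = 908.1764
r_3 = -22.0046 / 908.1764 = -0.024

-0.024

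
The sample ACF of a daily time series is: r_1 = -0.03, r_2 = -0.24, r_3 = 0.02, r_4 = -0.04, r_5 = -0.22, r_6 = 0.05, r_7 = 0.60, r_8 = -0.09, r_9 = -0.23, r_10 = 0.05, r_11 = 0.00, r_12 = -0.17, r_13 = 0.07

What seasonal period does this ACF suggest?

7

The largest autocorrelation is r_7 = 0.60; the remaining lags stay at or below 0.07.
The dominant spike at lag 7 indicates a seasonal period of 7.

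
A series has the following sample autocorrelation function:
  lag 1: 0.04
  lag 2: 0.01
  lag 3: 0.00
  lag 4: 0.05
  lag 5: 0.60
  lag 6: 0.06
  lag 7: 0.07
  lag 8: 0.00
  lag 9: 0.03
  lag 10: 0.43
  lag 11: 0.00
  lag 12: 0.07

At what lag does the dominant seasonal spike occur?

The largest autocorrelation is r_5 = 0.60, with a weaker echo at lag 10 (0.43); the remaining lags stay at or below 0.07.
The dominant spike at lag 5 indicates a seasonal period of 5.

5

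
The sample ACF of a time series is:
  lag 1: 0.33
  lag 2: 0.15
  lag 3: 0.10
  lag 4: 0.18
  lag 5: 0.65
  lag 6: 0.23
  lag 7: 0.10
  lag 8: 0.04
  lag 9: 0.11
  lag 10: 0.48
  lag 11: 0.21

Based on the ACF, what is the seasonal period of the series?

5

The largest autocorrelation is r_5 = 0.65, with a weaker echo at lag 10 (0.48); the remaining lags stay at or below 0.33. The elevated value at lag 1 (0.33), dropping to 0.15 at lag 2, reflects decaying short-term dependence rather than seasonality.
The dominant spike at lag 5 indicates a seasonal period of 5.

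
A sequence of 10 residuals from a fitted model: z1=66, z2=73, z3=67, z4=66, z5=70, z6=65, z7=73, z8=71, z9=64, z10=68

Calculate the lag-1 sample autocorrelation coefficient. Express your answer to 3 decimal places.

Mean z̄ = (66 + 73 + 67 + 66 + 70 + 65 + 73 + 71 + 64 + 68)/10 = 68.3000
Numerator Σ_{t=1}^{9}(z_t−z̄)(z_{t+1}−z̄) = -36.5900
Denominator Σ(z_t−z̄)² = 96.1000
r_1 = -36.5900 / 96.1000 = -0.381

-0.381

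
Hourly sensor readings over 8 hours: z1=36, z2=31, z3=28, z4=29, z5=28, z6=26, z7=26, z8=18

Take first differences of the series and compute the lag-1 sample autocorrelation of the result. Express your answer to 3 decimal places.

First differences Δz: -5, -3, 1, -1, -2, 0, -8
Mean of differences = -2.5714
Numerator Σ(Δz_t−Δz̄)(Δz_{t+1}−Δz̄) = -6.4694
Denominator Σ(Δz_t−Δz̄)² = 57.7143
r_1(Δz) = -6.4694 / 57.7143 = -0.112

-0.112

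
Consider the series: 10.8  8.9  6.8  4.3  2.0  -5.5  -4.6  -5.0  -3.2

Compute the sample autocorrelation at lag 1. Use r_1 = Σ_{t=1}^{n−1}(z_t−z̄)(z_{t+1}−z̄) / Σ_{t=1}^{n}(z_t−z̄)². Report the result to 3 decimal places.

Mean z̄ = (10.8 + 8.9 + 6.8 + 4.3 + 2.0 − 5.5 − 4.6 − 5.0 − 3.2)/9 = 1.6111
Numerator Σ_{t=1}^{8}(z_t−z̄)(z_{t+1}−z̄) = 234.0677
Denominator Σ(z_t−z̄)² = 327.8689
r_1 = 234.0677 / 327.8689 = 0.714

0.714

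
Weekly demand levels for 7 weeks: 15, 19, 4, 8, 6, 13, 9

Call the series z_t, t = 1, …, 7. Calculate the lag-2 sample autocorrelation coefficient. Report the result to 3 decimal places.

Mean z̄ = (15 + 19 + 4 + 8 + 6 + 13 + 9)/7 = 10.5714
Deviations from mean: 4.4286, 8.4286, -6.5714, -2.5714, -4.5714, 2.4286, -1.5714
Numerator Σ_{t=1}^{5}(z_t−z̄)(z_{t+2}−z̄) = -19.7959
Denominator Σ(z_t−z̄)² = 169.7143
r_2 = -19.7959 / 169.7143 = -0.117

-0.117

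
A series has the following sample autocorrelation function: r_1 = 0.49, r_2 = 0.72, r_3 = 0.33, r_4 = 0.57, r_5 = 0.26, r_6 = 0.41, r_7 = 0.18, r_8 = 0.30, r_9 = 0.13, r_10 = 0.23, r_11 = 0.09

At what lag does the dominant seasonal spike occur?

2

The largest autocorrelation is r_2 = 0.72, with a weaker echo at lag 4 (0.57); the remaining lags stay at or below 0.49.
The dominant spike at lag 2 indicates a seasonal period of 2.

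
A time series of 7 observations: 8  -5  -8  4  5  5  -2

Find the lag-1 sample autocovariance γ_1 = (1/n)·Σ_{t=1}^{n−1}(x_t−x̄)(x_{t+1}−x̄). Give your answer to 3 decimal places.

0.143

Mean x̄ = (8 − 5 − 8 + 4 + 5 + 5 − 2)/7 = 1.0000
Deviations: 7.0000, -6.0000, -9.0000, 3.0000, 4.0000, 4.0000, -3.0000
Σ_{t=1}^{6}(x_t−x̄)(x_{t+1}−x̄) = 1.0000
γ_1 = 1.0000 / 7 = 0.143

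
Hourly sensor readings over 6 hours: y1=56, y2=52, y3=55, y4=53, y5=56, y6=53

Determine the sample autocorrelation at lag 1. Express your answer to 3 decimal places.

Mean ȳ = (56 + 52 + 55 + 53 + 56 + 53)/6 = 54.1667
Deviations from mean: 1.8333, -2.1667, 0.8333, -1.1667, 1.8333, -1.1667
Σ(y_t−ȳ)(y_{t+1}−ȳ) = (-3.9722) + (-1.8056) + (-0.9722) + (-2.1389) + (-2.1389) = -11.0278
Denominator Σ(y_t−ȳ)² = 14.8333
r_1 = -11.0278 / 14.8333 = -0.743

-0.743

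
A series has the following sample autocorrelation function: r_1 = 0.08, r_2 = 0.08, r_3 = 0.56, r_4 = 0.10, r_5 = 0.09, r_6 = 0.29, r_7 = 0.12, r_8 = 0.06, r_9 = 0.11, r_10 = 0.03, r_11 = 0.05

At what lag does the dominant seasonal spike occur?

3

The largest autocorrelation is r_3 = 0.56, with a weaker echo at lag 6 (0.29); the remaining lags stay at or below 0.12.
The dominant spike at lag 3 indicates a seasonal period of 3.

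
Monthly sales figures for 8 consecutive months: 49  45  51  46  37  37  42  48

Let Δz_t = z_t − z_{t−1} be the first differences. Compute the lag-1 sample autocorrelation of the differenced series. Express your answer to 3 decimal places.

First differences Δz: -4, 6, -5, -9, 0, 5, 6
Mean of differences = -0.1429
Numerator Σ(Δz_t−Δz̄)(Δz_{t+1}−Δz̄) = 20.5510
Denominator Σ(Δz_t−Δz̄)² = 218.8571
r_1(Δz) = 20.5510 / 218.8571 = 0.094

0.094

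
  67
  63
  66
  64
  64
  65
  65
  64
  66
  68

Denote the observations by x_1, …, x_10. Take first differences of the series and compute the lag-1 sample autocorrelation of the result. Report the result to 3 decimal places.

-0.420

First differences Δx: -4, 3, -2, 0, 1, 0, -1, 2, 2
Mean of differences = 0.1111
Numerator Σ(Δx_t−Δx̄)(Δx_{t+1}−Δx̄) = -16.3457
Denominator Σ(Δx_t−Δx̄)² = 38.8889
r_1(Δx) = -16.3457 / 38.8889 = -0.420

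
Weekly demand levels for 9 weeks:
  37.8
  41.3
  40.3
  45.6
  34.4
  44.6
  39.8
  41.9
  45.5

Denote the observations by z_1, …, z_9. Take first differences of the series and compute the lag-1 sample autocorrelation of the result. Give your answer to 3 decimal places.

First differences Δz: 3.5, -1.0, 5.3, -11.2, 10.2, -4.8, 2.1, 3.6
Mean of differences = 0.9625
Numerator Σ(Δz_t−Δz̄)(Δz_{t+1}−Δz̄) = -235.3839
Denominator Σ(Δz_t−Δz̄)² = 303.8188
r_1(Δz) = -235.3839 / 303.8188 = -0.775

-0.775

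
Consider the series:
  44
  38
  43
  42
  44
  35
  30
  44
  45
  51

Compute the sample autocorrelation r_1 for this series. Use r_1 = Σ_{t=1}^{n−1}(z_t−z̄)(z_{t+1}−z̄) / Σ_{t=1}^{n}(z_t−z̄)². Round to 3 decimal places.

0.196

Mean z̄ = (44 + 38 + 43 + 42 + 44 + 35 + 30 + 44 + 45 + 51)/10 = 41.6000
Numerator Σ_{t=1}^{9}(z_t−z̄)(z_{t+1}−z̄) = 60.8400
Denominator Σ(z_t−z̄)² = 310.4000
r_1 = 60.8400 / 310.4000 = 0.196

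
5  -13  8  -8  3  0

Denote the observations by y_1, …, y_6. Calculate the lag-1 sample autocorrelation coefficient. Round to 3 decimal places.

-0.814

Mean ȳ = (5 − 13 + 8 − 8 + 3 + 0)/6 = -0.8333
Deviations from mean: 5.8333, -12.1667, 8.8333, -7.1667, 3.8333, 0.8333
Σ(y_t−ȳ)(y_{t+1}−ȳ) = (-70.9722) + (-107.4722) + (-63.3056) + (-27.4722) + (3.1944) = -266.0278
Denominator Σ(y_t−ȳ)² = 326.8333
r_1 = -266.0278 / 326.8333 = -0.814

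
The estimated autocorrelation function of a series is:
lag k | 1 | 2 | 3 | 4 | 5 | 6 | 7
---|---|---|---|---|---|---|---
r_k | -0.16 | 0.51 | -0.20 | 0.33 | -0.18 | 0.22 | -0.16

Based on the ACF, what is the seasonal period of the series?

2

The largest autocorrelation is r_2 = 0.51, with weaker echoes at lags 4 (0.33) and 6 (0.22); the remaining lags stay at or below -0.16.
The dominant spike at lag 2 indicates a seasonal period of 2.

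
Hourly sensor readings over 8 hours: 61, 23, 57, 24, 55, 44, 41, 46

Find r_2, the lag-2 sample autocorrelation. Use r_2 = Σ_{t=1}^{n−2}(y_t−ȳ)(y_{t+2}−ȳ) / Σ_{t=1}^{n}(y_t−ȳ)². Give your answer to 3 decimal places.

0.524

Mean ȳ = (61 + 23 + 57 + 24 + 55 + 44 + 41 + 46)/8 = 43.8750
Σ(y_t−ȳ)(y_{t+2}−ȳ) = (224.7656) + (414.8906) + (146.0156) + (-2.4844) + (-31.9844) + (0.2656) = 751.4688
Denominator Σ(y_t−ȳ)² = 1432.8750
r_2 = 751.4688 / 1432.8750 = 0.524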